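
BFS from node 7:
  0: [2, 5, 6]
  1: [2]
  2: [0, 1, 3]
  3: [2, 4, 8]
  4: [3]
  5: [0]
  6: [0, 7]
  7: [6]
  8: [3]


Visit 7, enqueue [6]
Visit 6, enqueue [0]
Visit 0, enqueue [2, 5]
Visit 2, enqueue [1, 3]
Visit 5, enqueue []
Visit 1, enqueue []
Visit 3, enqueue [4, 8]
Visit 4, enqueue []
Visit 8, enqueue []

BFS order: [7, 6, 0, 2, 5, 1, 3, 4, 8]


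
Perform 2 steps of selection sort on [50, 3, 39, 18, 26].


Initial: [50, 3, 39, 18, 26]
Step 1: min=3 at 1
  Swap: [3, 50, 39, 18, 26]
Step 2: min=18 at 3
  Swap: [3, 18, 39, 50, 26]

After 2 steps: [3, 18, 39, 50, 26]


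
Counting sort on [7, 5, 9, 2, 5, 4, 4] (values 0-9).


Input: [7, 5, 9, 2, 5, 4, 4]
Counts: [0, 0, 1, 0, 2, 2, 0, 1, 0, 1]

Sorted: [2, 4, 4, 5, 5, 7, 9]


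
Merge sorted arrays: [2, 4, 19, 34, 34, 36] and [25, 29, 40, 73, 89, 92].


Take 2 from A
Take 4 from A
Take 19 from A
Take 25 from B
Take 29 from B
Take 34 from A
Take 34 from A
Take 36 from A

Merged: [2, 4, 19, 25, 29, 34, 34, 36, 40, 73, 89, 92]


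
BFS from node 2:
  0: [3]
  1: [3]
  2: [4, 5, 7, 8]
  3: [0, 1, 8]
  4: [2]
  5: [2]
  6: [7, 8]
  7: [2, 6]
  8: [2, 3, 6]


Visit 2, enqueue [4, 5, 7, 8]
Visit 4, enqueue []
Visit 5, enqueue []
Visit 7, enqueue [6]
Visit 8, enqueue [3]
Visit 6, enqueue []
Visit 3, enqueue [0, 1]
Visit 0, enqueue []
Visit 1, enqueue []

BFS order: [2, 4, 5, 7, 8, 6, 3, 0, 1]


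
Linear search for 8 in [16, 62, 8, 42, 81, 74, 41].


i=0: 16!=8
i=1: 62!=8
i=2: 8==8 found!

Found at 2, 3 comps


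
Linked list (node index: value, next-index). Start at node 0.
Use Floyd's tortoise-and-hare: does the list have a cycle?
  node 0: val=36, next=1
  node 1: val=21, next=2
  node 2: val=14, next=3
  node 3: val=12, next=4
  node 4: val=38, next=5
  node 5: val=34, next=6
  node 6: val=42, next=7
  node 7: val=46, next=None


Floyd's tortoise (slow, +1) and hare (fast, +2):
  init: slow=0, fast=0
  step 1: slow=1, fast=2
  step 2: slow=2, fast=4
  step 3: slow=3, fast=6
  step 4: fast 6->7->None, no cycle

Cycle: no


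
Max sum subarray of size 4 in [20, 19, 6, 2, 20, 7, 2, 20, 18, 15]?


[0:4]: 47
[1:5]: 47
[2:6]: 35
[3:7]: 31
[4:8]: 49
[5:9]: 47
[6:10]: 55

Max: 55 at [6:10]


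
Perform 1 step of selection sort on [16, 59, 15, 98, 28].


Initial: [16, 59, 15, 98, 28]
Step 1: min=15 at 2
  Swap: [15, 59, 16, 98, 28]

After 1 step: [15, 59, 16, 98, 28]


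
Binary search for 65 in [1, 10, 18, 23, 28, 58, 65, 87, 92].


Step 1: lo=0, hi=8, mid=4, val=28
Step 2: lo=5, hi=8, mid=6, val=65

Found at index 6


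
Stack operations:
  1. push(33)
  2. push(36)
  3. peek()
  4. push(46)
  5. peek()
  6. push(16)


push(33) -> [33]
push(36) -> [33, 36]
peek()->36
push(46) -> [33, 36, 46]
peek()->46
push(16) -> [33, 36, 46, 16]

Final stack: [33, 36, 46, 16]


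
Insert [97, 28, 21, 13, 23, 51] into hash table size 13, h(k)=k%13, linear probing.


Insert 97: h=6 -> slot 6
Insert 28: h=2 -> slot 2
Insert 21: h=8 -> slot 8
Insert 13: h=0 -> slot 0
Insert 23: h=10 -> slot 10
Insert 51: h=12 -> slot 12

Table: [13, None, 28, None, None, None, 97, None, 21, None, 23, None, 51]


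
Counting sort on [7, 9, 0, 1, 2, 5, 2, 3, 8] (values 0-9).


Input: [7, 9, 0, 1, 2, 5, 2, 3, 8]
Counts: [1, 1, 2, 1, 0, 1, 0, 1, 1, 1]

Sorted: [0, 1, 2, 2, 3, 5, 7, 8, 9]


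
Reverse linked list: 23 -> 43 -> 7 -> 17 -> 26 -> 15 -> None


Step 1: curr=23, set curr.next=prev(None) | reversed so far: 23
Step 2: curr=43, set curr.next=prev(23) | reversed so far: 43 -> 23
Step 3: curr=7, set curr.next=prev(43) | reversed so far: 7 -> 43 -> 23
Step 4: curr=17, set curr.next=prev(7) | reversed so far: 17 -> 7 -> 43 -> 23
Step 5: curr=26, set curr.next=prev(17) | reversed so far: 26 -> 17 -> 7 -> 43 -> 23
Step 6: curr=15, set curr.next=prev(26) | reversed so far: 15 -> 26 -> 17 -> 7 -> 43 -> 23

15 -> 26 -> 17 -> 7 -> 43 -> 23 -> None


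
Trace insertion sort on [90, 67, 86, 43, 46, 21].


Initial: [90, 67, 86, 43, 46, 21]
Insert 67: [67, 90, 86, 43, 46, 21]
Insert 86: [67, 86, 90, 43, 46, 21]
Insert 43: [43, 67, 86, 90, 46, 21]
Insert 46: [43, 46, 67, 86, 90, 21]
Insert 21: [21, 43, 46, 67, 86, 90]

Sorted: [21, 43, 46, 67, 86, 90]


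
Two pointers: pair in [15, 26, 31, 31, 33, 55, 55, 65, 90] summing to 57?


lo=0(15)+hi=8(90)=105
lo=0(15)+hi=7(65)=80
lo=0(15)+hi=6(55)=70
lo=0(15)+hi=5(55)=70
lo=0(15)+hi=4(33)=48
lo=1(26)+hi=4(33)=59
lo=1(26)+hi=3(31)=57

Yes: 26+31=57


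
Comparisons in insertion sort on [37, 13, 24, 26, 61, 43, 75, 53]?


Algorithm: insertion sort
Input: [37, 13, 24, 26, 61, 43, 75, 53]
Sorted: [13, 24, 26, 37, 43, 53, 61, 75]

12


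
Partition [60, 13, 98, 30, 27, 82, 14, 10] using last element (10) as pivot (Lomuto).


Pivot: 10
Place pivot at 0: [10, 13, 98, 30, 27, 82, 14, 60]

Partitioned: [10, 13, 98, 30, 27, 82, 14, 60]


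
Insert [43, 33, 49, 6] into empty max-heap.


Insert 43: [43]
Insert 33: [43, 33]
Insert 49: [49, 33, 43]
Insert 6: [49, 33, 43, 6]

Final heap: [49, 33, 43, 6]


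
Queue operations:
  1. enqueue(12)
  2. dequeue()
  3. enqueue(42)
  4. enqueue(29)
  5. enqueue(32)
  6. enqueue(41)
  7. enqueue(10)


enqueue(12) -> [12]
dequeue()->12, []
enqueue(42) -> [42]
enqueue(29) -> [42, 29]
enqueue(32) -> [42, 29, 32]
enqueue(41) -> [42, 29, 32, 41]
enqueue(10) -> [42, 29, 32, 41, 10]

Final queue: [42, 29, 32, 41, 10]


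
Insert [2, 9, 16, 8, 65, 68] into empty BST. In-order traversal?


Insert 2: root
Insert 9: R from 2
Insert 16: R from 2 -> R from 9
Insert 8: R from 2 -> L from 9
Insert 65: R from 2 -> R from 9 -> R from 16
Insert 68: R from 2 -> R from 9 -> R from 16 -> R from 65

In-order: [2, 8, 9, 16, 65, 68]


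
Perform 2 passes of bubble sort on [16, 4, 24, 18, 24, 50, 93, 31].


Initial: [16, 4, 24, 18, 24, 50, 93, 31]
Pass 1: [4, 16, 18, 24, 24, 50, 31, 93] (3 swaps)
Pass 2: [4, 16, 18, 24, 24, 31, 50, 93] (1 swaps)

After 2 passes: [4, 16, 18, 24, 24, 31, 50, 93]


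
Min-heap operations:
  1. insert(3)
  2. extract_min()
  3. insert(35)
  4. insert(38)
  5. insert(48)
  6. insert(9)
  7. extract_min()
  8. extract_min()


insert(3) -> [3]
extract_min()->3, []
insert(35) -> [35]
insert(38) -> [35, 38]
insert(48) -> [35, 38, 48]
insert(9) -> [9, 35, 48, 38]
extract_min()->9, [35, 38, 48]
extract_min()->35, [38, 48]

Final heap: [38, 48]


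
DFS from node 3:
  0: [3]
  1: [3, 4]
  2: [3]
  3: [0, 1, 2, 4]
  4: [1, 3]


Visit 3, push [4, 2, 1, 0]
Visit 0, push []
Visit 1, push [4]
Visit 4, push []
Visit 2, push []

DFS order: [3, 0, 1, 4, 2]


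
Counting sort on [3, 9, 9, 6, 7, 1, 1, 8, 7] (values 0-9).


Input: [3, 9, 9, 6, 7, 1, 1, 8, 7]
Counts: [0, 2, 0, 1, 0, 0, 1, 2, 1, 2]

Sorted: [1, 1, 3, 6, 7, 7, 8, 9, 9]


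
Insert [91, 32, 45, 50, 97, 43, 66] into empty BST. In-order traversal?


Insert 91: root
Insert 32: L from 91
Insert 45: L from 91 -> R from 32
Insert 50: L from 91 -> R from 32 -> R from 45
Insert 97: R from 91
Insert 43: L from 91 -> R from 32 -> L from 45
Insert 66: L from 91 -> R from 32 -> R from 45 -> R from 50

In-order: [32, 43, 45, 50, 66, 91, 97]


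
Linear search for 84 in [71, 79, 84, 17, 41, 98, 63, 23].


i=0: 71!=84
i=1: 79!=84
i=2: 84==84 found!

Found at 2, 3 comps


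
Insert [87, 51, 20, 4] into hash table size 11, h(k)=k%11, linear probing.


Insert 87: h=10 -> slot 10
Insert 51: h=7 -> slot 7
Insert 20: h=9 -> slot 9
Insert 4: h=4 -> slot 4

Table: [None, None, None, None, 4, None, None, 51, None, 20, 87]


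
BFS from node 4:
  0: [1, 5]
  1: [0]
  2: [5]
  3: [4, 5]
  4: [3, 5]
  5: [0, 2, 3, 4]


Visit 4, enqueue [3, 5]
Visit 3, enqueue []
Visit 5, enqueue [0, 2]
Visit 0, enqueue [1]
Visit 2, enqueue []
Visit 1, enqueue []

BFS order: [4, 3, 5, 0, 2, 1]


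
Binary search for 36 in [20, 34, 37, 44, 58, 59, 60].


Step 1: lo=0, hi=6, mid=3, val=44
Step 2: lo=0, hi=2, mid=1, val=34
Step 3: lo=2, hi=2, mid=2, val=37

Not found


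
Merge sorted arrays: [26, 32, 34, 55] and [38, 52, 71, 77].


Take 26 from A
Take 32 from A
Take 34 from A
Take 38 from B
Take 52 from B
Take 55 from A

Merged: [26, 32, 34, 38, 52, 55, 71, 77]


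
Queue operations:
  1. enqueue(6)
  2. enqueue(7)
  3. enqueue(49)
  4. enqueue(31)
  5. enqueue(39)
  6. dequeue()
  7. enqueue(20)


enqueue(6) -> [6]
enqueue(7) -> [6, 7]
enqueue(49) -> [6, 7, 49]
enqueue(31) -> [6, 7, 49, 31]
enqueue(39) -> [6, 7, 49, 31, 39]
dequeue()->6, [7, 49, 31, 39]
enqueue(20) -> [7, 49, 31, 39, 20]

Final queue: [7, 49, 31, 39, 20]


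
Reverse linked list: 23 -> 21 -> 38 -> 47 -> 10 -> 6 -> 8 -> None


Step 1: curr=23, set curr.next=prev(None) | reversed so far: 23
Step 2: curr=21, set curr.next=prev(23) | reversed so far: 21 -> 23
Step 3: curr=38, set curr.next=prev(21) | reversed so far: 38 -> 21 -> 23
Step 4: curr=47, set curr.next=prev(38) | reversed so far: 47 -> 38 -> 21 -> 23
Step 5: curr=10, set curr.next=prev(47) | reversed so far: 10 -> 47 -> 38 -> 21 -> 23
Step 6: curr=6, set curr.next=prev(10) | reversed so far: 6 -> 10 -> 47 -> 38 -> 21 -> 23
Step 7: curr=8, set curr.next=prev(6) | reversed so far: 8 -> 6 -> 10 -> 47 -> 38 -> 21 -> 23

8 -> 6 -> 10 -> 47 -> 38 -> 21 -> 23 -> None


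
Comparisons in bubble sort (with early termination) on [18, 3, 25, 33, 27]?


Algorithm: bubble sort (with early termination)
Input: [18, 3, 25, 33, 27]
Sorted: [3, 18, 25, 27, 33]

7


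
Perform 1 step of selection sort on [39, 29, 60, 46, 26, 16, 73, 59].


Initial: [39, 29, 60, 46, 26, 16, 73, 59]
Step 1: min=16 at 5
  Swap: [16, 29, 60, 46, 26, 39, 73, 59]

After 1 step: [16, 29, 60, 46, 26, 39, 73, 59]


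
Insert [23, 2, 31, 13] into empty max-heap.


Insert 23: [23]
Insert 2: [23, 2]
Insert 31: [31, 2, 23]
Insert 13: [31, 13, 23, 2]

Final heap: [31, 13, 23, 2]


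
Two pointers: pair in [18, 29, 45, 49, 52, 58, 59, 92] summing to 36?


lo=0(18)+hi=7(92)=110
lo=0(18)+hi=6(59)=77
lo=0(18)+hi=5(58)=76
lo=0(18)+hi=4(52)=70
lo=0(18)+hi=3(49)=67
lo=0(18)+hi=2(45)=63
lo=0(18)+hi=1(29)=47

No pair found


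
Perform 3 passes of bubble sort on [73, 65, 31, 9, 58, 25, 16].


Initial: [73, 65, 31, 9, 58, 25, 16]
Pass 1: [65, 31, 9, 58, 25, 16, 73] (6 swaps)
Pass 2: [31, 9, 58, 25, 16, 65, 73] (5 swaps)
Pass 3: [9, 31, 25, 16, 58, 65, 73] (3 swaps)

After 3 passes: [9, 31, 25, 16, 58, 65, 73]


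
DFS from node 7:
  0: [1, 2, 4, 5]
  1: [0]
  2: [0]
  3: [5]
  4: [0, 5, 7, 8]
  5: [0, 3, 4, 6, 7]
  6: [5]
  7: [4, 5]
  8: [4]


Visit 7, push [5, 4]
Visit 4, push [8, 5, 0]
Visit 0, push [5, 2, 1]
Visit 1, push []
Visit 2, push []
Visit 5, push [6, 3]
Visit 3, push []
Visit 6, push []
Visit 8, push []

DFS order: [7, 4, 0, 1, 2, 5, 3, 6, 8]


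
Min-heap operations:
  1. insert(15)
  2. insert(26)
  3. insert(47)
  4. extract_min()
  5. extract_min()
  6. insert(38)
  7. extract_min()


insert(15) -> [15]
insert(26) -> [15, 26]
insert(47) -> [15, 26, 47]
extract_min()->15, [26, 47]
extract_min()->26, [47]
insert(38) -> [38, 47]
extract_min()->38, [47]

Final heap: [47]


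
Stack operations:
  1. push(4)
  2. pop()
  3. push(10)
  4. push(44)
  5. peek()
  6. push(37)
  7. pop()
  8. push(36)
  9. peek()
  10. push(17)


push(4) -> [4]
pop()->4, []
push(10) -> [10]
push(44) -> [10, 44]
peek()->44
push(37) -> [10, 44, 37]
pop()->37, [10, 44]
push(36) -> [10, 44, 36]
peek()->36
push(17) -> [10, 44, 36, 17]

Final stack: [10, 44, 36, 17]


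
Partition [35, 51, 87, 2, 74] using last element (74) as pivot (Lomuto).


Pivot: 74
  35 <= 74: advance i (no swap)
  51 <= 74: advance i (no swap)
  2 <= 74: swap -> [35, 51, 2, 87, 74]
Place pivot at 3: [35, 51, 2, 74, 87]

Partitioned: [35, 51, 2, 74, 87]


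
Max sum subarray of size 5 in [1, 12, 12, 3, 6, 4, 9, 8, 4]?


[0:5]: 34
[1:6]: 37
[2:7]: 34
[3:8]: 30
[4:9]: 31

Max: 37 at [1:6]


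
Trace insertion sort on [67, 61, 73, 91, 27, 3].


Initial: [67, 61, 73, 91, 27, 3]
Insert 61: [61, 67, 73, 91, 27, 3]
Insert 73: [61, 67, 73, 91, 27, 3]
Insert 91: [61, 67, 73, 91, 27, 3]
Insert 27: [27, 61, 67, 73, 91, 3]
Insert 3: [3, 27, 61, 67, 73, 91]

Sorted: [3, 27, 61, 67, 73, 91]


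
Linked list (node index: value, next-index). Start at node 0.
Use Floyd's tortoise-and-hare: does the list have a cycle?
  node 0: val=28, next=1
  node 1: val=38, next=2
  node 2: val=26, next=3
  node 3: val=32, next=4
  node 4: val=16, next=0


Floyd's tortoise (slow, +1) and hare (fast, +2):
  init: slow=0, fast=0
  step 1: slow=1, fast=2
  step 2: slow=2, fast=4
  step 3: slow=3, fast=1
  step 4: slow=4, fast=3
  step 5: slow=0, fast=0
  slow == fast at node 0: cycle detected

Cycle: yes


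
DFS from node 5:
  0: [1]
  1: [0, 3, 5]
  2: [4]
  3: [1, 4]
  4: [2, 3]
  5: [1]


Visit 5, push [1]
Visit 1, push [3, 0]
Visit 0, push []
Visit 3, push [4]
Visit 4, push [2]
Visit 2, push []

DFS order: [5, 1, 0, 3, 4, 2]


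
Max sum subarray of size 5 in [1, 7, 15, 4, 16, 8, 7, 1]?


[0:5]: 43
[1:6]: 50
[2:7]: 50
[3:8]: 36

Max: 50 at [1:6]


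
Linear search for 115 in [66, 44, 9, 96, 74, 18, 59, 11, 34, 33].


i=0: 66!=115
i=1: 44!=115
i=2: 9!=115
i=3: 96!=115
i=4: 74!=115
i=5: 18!=115
i=6: 59!=115
i=7: 11!=115
i=8: 34!=115
i=9: 33!=115

Not found, 10 comps


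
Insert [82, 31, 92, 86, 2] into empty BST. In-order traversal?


Insert 82: root
Insert 31: L from 82
Insert 92: R from 82
Insert 86: R from 82 -> L from 92
Insert 2: L from 82 -> L from 31

In-order: [2, 31, 82, 86, 92]


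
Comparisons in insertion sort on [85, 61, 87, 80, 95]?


Algorithm: insertion sort
Input: [85, 61, 87, 80, 95]
Sorted: [61, 80, 85, 87, 95]

6


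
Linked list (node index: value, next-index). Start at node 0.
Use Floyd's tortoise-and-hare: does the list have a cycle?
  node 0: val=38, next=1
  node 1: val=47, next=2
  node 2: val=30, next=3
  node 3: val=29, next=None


Floyd's tortoise (slow, +1) and hare (fast, +2):
  init: slow=0, fast=0
  step 1: slow=1, fast=2
  step 2: fast 2->3->None, no cycle

Cycle: no


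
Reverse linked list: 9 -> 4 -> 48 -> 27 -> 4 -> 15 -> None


Step 1: curr=9, set curr.next=prev(None) | reversed so far: 9
Step 2: curr=4, set curr.next=prev(9) | reversed so far: 4 -> 9
Step 3: curr=48, set curr.next=prev(4) | reversed so far: 48 -> 4 -> 9
Step 4: curr=27, set curr.next=prev(48) | reversed so far: 27 -> 48 -> 4 -> 9
Step 5: curr=4, set curr.next=prev(27) | reversed so far: 4 -> 27 -> 48 -> 4 -> 9
Step 6: curr=15, set curr.next=prev(4) | reversed so far: 15 -> 4 -> 27 -> 48 -> 4 -> 9

15 -> 4 -> 27 -> 48 -> 4 -> 9 -> None


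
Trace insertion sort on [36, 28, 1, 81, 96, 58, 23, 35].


Initial: [36, 28, 1, 81, 96, 58, 23, 35]
Insert 28: [28, 36, 1, 81, 96, 58, 23, 35]
Insert 1: [1, 28, 36, 81, 96, 58, 23, 35]
Insert 81: [1, 28, 36, 81, 96, 58, 23, 35]
Insert 96: [1, 28, 36, 81, 96, 58, 23, 35]
Insert 58: [1, 28, 36, 58, 81, 96, 23, 35]
Insert 23: [1, 23, 28, 36, 58, 81, 96, 35]
Insert 35: [1, 23, 28, 35, 36, 58, 81, 96]

Sorted: [1, 23, 28, 35, 36, 58, 81, 96]


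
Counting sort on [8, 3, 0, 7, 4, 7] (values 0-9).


Input: [8, 3, 0, 7, 4, 7]
Counts: [1, 0, 0, 1, 1, 0, 0, 2, 1, 0]

Sorted: [0, 3, 4, 7, 7, 8]


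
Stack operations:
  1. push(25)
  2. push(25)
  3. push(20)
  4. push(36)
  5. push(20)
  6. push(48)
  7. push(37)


push(25) -> [25]
push(25) -> [25, 25]
push(20) -> [25, 25, 20]
push(36) -> [25, 25, 20, 36]
push(20) -> [25, 25, 20, 36, 20]
push(48) -> [25, 25, 20, 36, 20, 48]
push(37) -> [25, 25, 20, 36, 20, 48, 37]

Final stack: [25, 25, 20, 36, 20, 48, 37]


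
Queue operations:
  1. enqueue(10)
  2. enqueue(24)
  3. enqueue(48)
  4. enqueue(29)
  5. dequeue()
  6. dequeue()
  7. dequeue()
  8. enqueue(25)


enqueue(10) -> [10]
enqueue(24) -> [10, 24]
enqueue(48) -> [10, 24, 48]
enqueue(29) -> [10, 24, 48, 29]
dequeue()->10, [24, 48, 29]
dequeue()->24, [48, 29]
dequeue()->48, [29]
enqueue(25) -> [29, 25]

Final queue: [29, 25]


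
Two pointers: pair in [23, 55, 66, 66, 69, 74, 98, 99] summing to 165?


lo=0(23)+hi=7(99)=122
lo=1(55)+hi=7(99)=154
lo=2(66)+hi=7(99)=165

Yes: 66+99=165


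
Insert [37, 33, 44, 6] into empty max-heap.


Insert 37: [37]
Insert 33: [37, 33]
Insert 44: [44, 33, 37]
Insert 6: [44, 33, 37, 6]

Final heap: [44, 33, 37, 6]


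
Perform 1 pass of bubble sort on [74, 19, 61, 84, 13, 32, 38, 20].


Initial: [74, 19, 61, 84, 13, 32, 38, 20]
Pass 1: [19, 61, 74, 13, 32, 38, 20, 84] (6 swaps)

After 1 pass: [19, 61, 74, 13, 32, 38, 20, 84]


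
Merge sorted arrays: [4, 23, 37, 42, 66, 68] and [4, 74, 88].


Take 4 from A
Take 4 from B
Take 23 from A
Take 37 from A
Take 42 from A
Take 66 from A
Take 68 from A

Merged: [4, 4, 23, 37, 42, 66, 68, 74, 88]


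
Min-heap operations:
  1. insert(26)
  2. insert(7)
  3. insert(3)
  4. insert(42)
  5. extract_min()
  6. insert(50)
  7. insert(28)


insert(26) -> [26]
insert(7) -> [7, 26]
insert(3) -> [3, 26, 7]
insert(42) -> [3, 26, 7, 42]
extract_min()->3, [7, 26, 42]
insert(50) -> [7, 26, 42, 50]
insert(28) -> [7, 26, 42, 50, 28]

Final heap: [7, 26, 42, 50, 28]


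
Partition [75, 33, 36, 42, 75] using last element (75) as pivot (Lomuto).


Pivot: 75
  75 <= 75: advance i (no swap)
  33 <= 75: advance i (no swap)
  36 <= 75: advance i (no swap)
  42 <= 75: advance i (no swap)
Place pivot at 4: [75, 33, 36, 42, 75]

Partitioned: [75, 33, 36, 42, 75]


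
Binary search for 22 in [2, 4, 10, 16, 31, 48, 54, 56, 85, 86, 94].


Step 1: lo=0, hi=10, mid=5, val=48
Step 2: lo=0, hi=4, mid=2, val=10
Step 3: lo=3, hi=4, mid=3, val=16
Step 4: lo=4, hi=4, mid=4, val=31

Not found


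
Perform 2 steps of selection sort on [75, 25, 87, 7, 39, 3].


Initial: [75, 25, 87, 7, 39, 3]
Step 1: min=3 at 5
  Swap: [3, 25, 87, 7, 39, 75]
Step 2: min=7 at 3
  Swap: [3, 7, 87, 25, 39, 75]

After 2 steps: [3, 7, 87, 25, 39, 75]


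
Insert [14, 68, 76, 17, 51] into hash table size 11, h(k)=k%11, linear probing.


Insert 14: h=3 -> slot 3
Insert 68: h=2 -> slot 2
Insert 76: h=10 -> slot 10
Insert 17: h=6 -> slot 6
Insert 51: h=7 -> slot 7

Table: [None, None, 68, 14, None, None, 17, 51, None, None, 76]


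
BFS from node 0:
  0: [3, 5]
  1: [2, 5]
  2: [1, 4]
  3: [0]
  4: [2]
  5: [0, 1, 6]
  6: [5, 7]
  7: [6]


Visit 0, enqueue [3, 5]
Visit 3, enqueue []
Visit 5, enqueue [1, 6]
Visit 1, enqueue [2]
Visit 6, enqueue [7]
Visit 2, enqueue [4]
Visit 7, enqueue []
Visit 4, enqueue []

BFS order: [0, 3, 5, 1, 6, 2, 7, 4]


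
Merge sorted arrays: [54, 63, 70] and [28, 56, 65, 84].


Take 28 from B
Take 54 from A
Take 56 from B
Take 63 from A
Take 65 from B
Take 70 from A

Merged: [28, 54, 56, 63, 65, 70, 84]


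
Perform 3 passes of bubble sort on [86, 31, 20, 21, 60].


Initial: [86, 31, 20, 21, 60]
Pass 1: [31, 20, 21, 60, 86] (4 swaps)
Pass 2: [20, 21, 31, 60, 86] (2 swaps)
Pass 3: [20, 21, 31, 60, 86] (0 swaps)

After 3 passes: [20, 21, 31, 60, 86]


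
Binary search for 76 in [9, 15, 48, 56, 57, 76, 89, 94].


Step 1: lo=0, hi=7, mid=3, val=56
Step 2: lo=4, hi=7, mid=5, val=76

Found at index 5


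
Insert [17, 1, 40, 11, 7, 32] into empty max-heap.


Insert 17: [17]
Insert 1: [17, 1]
Insert 40: [40, 1, 17]
Insert 11: [40, 11, 17, 1]
Insert 7: [40, 11, 17, 1, 7]
Insert 32: [40, 11, 32, 1, 7, 17]

Final heap: [40, 11, 32, 1, 7, 17]


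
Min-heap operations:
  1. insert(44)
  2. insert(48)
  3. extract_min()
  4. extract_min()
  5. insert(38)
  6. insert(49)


insert(44) -> [44]
insert(48) -> [44, 48]
extract_min()->44, [48]
extract_min()->48, []
insert(38) -> [38]
insert(49) -> [38, 49]

Final heap: [38, 49]


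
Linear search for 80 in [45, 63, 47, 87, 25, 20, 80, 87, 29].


i=0: 45!=80
i=1: 63!=80
i=2: 47!=80
i=3: 87!=80
i=4: 25!=80
i=5: 20!=80
i=6: 80==80 found!

Found at 6, 7 comps


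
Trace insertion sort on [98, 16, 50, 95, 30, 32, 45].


Initial: [98, 16, 50, 95, 30, 32, 45]
Insert 16: [16, 98, 50, 95, 30, 32, 45]
Insert 50: [16, 50, 98, 95, 30, 32, 45]
Insert 95: [16, 50, 95, 98, 30, 32, 45]
Insert 30: [16, 30, 50, 95, 98, 32, 45]
Insert 32: [16, 30, 32, 50, 95, 98, 45]
Insert 45: [16, 30, 32, 45, 50, 95, 98]

Sorted: [16, 30, 32, 45, 50, 95, 98]


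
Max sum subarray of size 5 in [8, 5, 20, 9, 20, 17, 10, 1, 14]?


[0:5]: 62
[1:6]: 71
[2:7]: 76
[3:8]: 57
[4:9]: 62

Max: 76 at [2:7]


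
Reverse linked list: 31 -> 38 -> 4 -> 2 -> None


Step 1: curr=31, set curr.next=prev(None) | reversed so far: 31
Step 2: curr=38, set curr.next=prev(31) | reversed so far: 38 -> 31
Step 3: curr=4, set curr.next=prev(38) | reversed so far: 4 -> 38 -> 31
Step 4: curr=2, set curr.next=prev(4) | reversed so far: 2 -> 4 -> 38 -> 31

2 -> 4 -> 38 -> 31 -> None


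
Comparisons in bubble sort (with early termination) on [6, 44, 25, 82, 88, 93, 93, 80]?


Algorithm: bubble sort (with early termination)
Input: [6, 44, 25, 82, 88, 93, 93, 80]
Sorted: [6, 25, 44, 80, 82, 88, 93, 93]

25


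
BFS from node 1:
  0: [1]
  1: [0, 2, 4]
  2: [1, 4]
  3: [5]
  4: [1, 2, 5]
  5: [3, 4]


Visit 1, enqueue [0, 2, 4]
Visit 0, enqueue []
Visit 2, enqueue []
Visit 4, enqueue [5]
Visit 5, enqueue [3]
Visit 3, enqueue []

BFS order: [1, 0, 2, 4, 5, 3]


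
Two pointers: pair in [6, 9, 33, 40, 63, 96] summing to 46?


lo=0(6)+hi=5(96)=102
lo=0(6)+hi=4(63)=69
lo=0(6)+hi=3(40)=46

Yes: 6+40=46


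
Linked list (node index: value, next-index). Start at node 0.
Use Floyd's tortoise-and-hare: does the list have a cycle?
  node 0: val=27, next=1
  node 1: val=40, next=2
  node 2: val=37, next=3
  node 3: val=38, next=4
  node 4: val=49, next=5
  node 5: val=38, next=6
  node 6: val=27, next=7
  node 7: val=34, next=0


Floyd's tortoise (slow, +1) and hare (fast, +2):
  init: slow=0, fast=0
  step 1: slow=1, fast=2
  step 2: slow=2, fast=4
  step 3: slow=3, fast=6
  step 4: slow=4, fast=0
  step 5: slow=5, fast=2
  step 6: slow=6, fast=4
  step 7: slow=7, fast=6
  step 8: slow=0, fast=0
  slow == fast at node 0: cycle detected

Cycle: yes


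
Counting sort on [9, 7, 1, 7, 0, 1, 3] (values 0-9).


Input: [9, 7, 1, 7, 0, 1, 3]
Counts: [1, 2, 0, 1, 0, 0, 0, 2, 0, 1]

Sorted: [0, 1, 1, 3, 7, 7, 9]


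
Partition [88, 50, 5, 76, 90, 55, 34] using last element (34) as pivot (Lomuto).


Pivot: 34
  5 <= 34: swap -> [5, 50, 88, 76, 90, 55, 34]
Place pivot at 1: [5, 34, 88, 76, 90, 55, 50]

Partitioned: [5, 34, 88, 76, 90, 55, 50]


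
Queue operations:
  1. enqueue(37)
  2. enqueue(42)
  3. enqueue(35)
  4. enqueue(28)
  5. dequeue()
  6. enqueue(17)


enqueue(37) -> [37]
enqueue(42) -> [37, 42]
enqueue(35) -> [37, 42, 35]
enqueue(28) -> [37, 42, 35, 28]
dequeue()->37, [42, 35, 28]
enqueue(17) -> [42, 35, 28, 17]

Final queue: [42, 35, 28, 17]


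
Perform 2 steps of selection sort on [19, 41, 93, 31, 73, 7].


Initial: [19, 41, 93, 31, 73, 7]
Step 1: min=7 at 5
  Swap: [7, 41, 93, 31, 73, 19]
Step 2: min=19 at 5
  Swap: [7, 19, 93, 31, 73, 41]

After 2 steps: [7, 19, 93, 31, 73, 41]


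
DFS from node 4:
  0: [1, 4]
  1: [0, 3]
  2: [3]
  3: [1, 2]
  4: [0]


Visit 4, push [0]
Visit 0, push [1]
Visit 1, push [3]
Visit 3, push [2]
Visit 2, push []

DFS order: [4, 0, 1, 3, 2]


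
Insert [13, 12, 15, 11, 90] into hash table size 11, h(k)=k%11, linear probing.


Insert 13: h=2 -> slot 2
Insert 12: h=1 -> slot 1
Insert 15: h=4 -> slot 4
Insert 11: h=0 -> slot 0
Insert 90: h=2, 1 probes -> slot 3

Table: [11, 12, 13, 90, 15, None, None, None, None, None, None]


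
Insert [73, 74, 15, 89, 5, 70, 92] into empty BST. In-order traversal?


Insert 73: root
Insert 74: R from 73
Insert 15: L from 73
Insert 89: R from 73 -> R from 74
Insert 5: L from 73 -> L from 15
Insert 70: L from 73 -> R from 15
Insert 92: R from 73 -> R from 74 -> R from 89

In-order: [5, 15, 70, 73, 74, 89, 92]


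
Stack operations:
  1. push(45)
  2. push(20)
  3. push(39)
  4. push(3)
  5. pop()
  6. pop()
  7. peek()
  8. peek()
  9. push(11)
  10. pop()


push(45) -> [45]
push(20) -> [45, 20]
push(39) -> [45, 20, 39]
push(3) -> [45, 20, 39, 3]
pop()->3, [45, 20, 39]
pop()->39, [45, 20]
peek()->20
peek()->20
push(11) -> [45, 20, 11]
pop()->11, [45, 20]

Final stack: [45, 20]


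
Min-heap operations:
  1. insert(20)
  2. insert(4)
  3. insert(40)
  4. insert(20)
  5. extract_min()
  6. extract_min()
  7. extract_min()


insert(20) -> [20]
insert(4) -> [4, 20]
insert(40) -> [4, 20, 40]
insert(20) -> [4, 20, 40, 20]
extract_min()->4, [20, 20, 40]
extract_min()->20, [20, 40]
extract_min()->20, [40]

Final heap: [40]


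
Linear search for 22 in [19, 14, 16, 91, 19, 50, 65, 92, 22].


i=0: 19!=22
i=1: 14!=22
i=2: 16!=22
i=3: 91!=22
i=4: 19!=22
i=5: 50!=22
i=6: 65!=22
i=7: 92!=22
i=8: 22==22 found!

Found at 8, 9 comps


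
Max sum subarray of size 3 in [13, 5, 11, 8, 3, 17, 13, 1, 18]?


[0:3]: 29
[1:4]: 24
[2:5]: 22
[3:6]: 28
[4:7]: 33
[5:8]: 31
[6:9]: 32

Max: 33 at [4:7]


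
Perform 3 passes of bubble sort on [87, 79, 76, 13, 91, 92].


Initial: [87, 79, 76, 13, 91, 92]
Pass 1: [79, 76, 13, 87, 91, 92] (3 swaps)
Pass 2: [76, 13, 79, 87, 91, 92] (2 swaps)
Pass 3: [13, 76, 79, 87, 91, 92] (1 swaps)

After 3 passes: [13, 76, 79, 87, 91, 92]


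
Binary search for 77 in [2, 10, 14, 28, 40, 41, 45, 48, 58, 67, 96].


Step 1: lo=0, hi=10, mid=5, val=41
Step 2: lo=6, hi=10, mid=8, val=58
Step 3: lo=9, hi=10, mid=9, val=67
Step 4: lo=10, hi=10, mid=10, val=96

Not found


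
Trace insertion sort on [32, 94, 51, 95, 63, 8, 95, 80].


Initial: [32, 94, 51, 95, 63, 8, 95, 80]
Insert 94: [32, 94, 51, 95, 63, 8, 95, 80]
Insert 51: [32, 51, 94, 95, 63, 8, 95, 80]
Insert 95: [32, 51, 94, 95, 63, 8, 95, 80]
Insert 63: [32, 51, 63, 94, 95, 8, 95, 80]
Insert 8: [8, 32, 51, 63, 94, 95, 95, 80]
Insert 95: [8, 32, 51, 63, 94, 95, 95, 80]
Insert 80: [8, 32, 51, 63, 80, 94, 95, 95]

Sorted: [8, 32, 51, 63, 80, 94, 95, 95]


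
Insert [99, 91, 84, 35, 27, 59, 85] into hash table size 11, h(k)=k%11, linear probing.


Insert 99: h=0 -> slot 0
Insert 91: h=3 -> slot 3
Insert 84: h=7 -> slot 7
Insert 35: h=2 -> slot 2
Insert 27: h=5 -> slot 5
Insert 59: h=4 -> slot 4
Insert 85: h=8 -> slot 8

Table: [99, None, 35, 91, 59, 27, None, 84, 85, None, None]


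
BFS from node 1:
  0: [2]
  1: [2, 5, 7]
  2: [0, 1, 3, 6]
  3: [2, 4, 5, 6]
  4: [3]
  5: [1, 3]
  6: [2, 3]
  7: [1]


Visit 1, enqueue [2, 5, 7]
Visit 2, enqueue [0, 3, 6]
Visit 5, enqueue []
Visit 7, enqueue []
Visit 0, enqueue []
Visit 3, enqueue [4]
Visit 6, enqueue []
Visit 4, enqueue []

BFS order: [1, 2, 5, 7, 0, 3, 6, 4]


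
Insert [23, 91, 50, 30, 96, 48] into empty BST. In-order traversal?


Insert 23: root
Insert 91: R from 23
Insert 50: R from 23 -> L from 91
Insert 30: R from 23 -> L from 91 -> L from 50
Insert 96: R from 23 -> R from 91
Insert 48: R from 23 -> L from 91 -> L from 50 -> R from 30

In-order: [23, 30, 48, 50, 91, 96]


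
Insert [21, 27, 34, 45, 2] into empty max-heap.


Insert 21: [21]
Insert 27: [27, 21]
Insert 34: [34, 21, 27]
Insert 45: [45, 34, 27, 21]
Insert 2: [45, 34, 27, 21, 2]

Final heap: [45, 34, 27, 21, 2]


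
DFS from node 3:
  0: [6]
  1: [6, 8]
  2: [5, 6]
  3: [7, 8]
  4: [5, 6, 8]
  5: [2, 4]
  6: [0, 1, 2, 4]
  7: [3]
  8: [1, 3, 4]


Visit 3, push [8, 7]
Visit 7, push []
Visit 8, push [4, 1]
Visit 1, push [6]
Visit 6, push [4, 2, 0]
Visit 0, push []
Visit 2, push [5]
Visit 5, push [4]
Visit 4, push []

DFS order: [3, 7, 8, 1, 6, 0, 2, 5, 4]


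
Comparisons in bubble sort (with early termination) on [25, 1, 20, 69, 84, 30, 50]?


Algorithm: bubble sort (with early termination)
Input: [25, 1, 20, 69, 84, 30, 50]
Sorted: [1, 20, 25, 30, 50, 69, 84]

15


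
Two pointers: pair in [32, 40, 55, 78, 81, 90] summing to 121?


lo=0(32)+hi=5(90)=122
lo=0(32)+hi=4(81)=113
lo=1(40)+hi=4(81)=121

Yes: 40+81=121


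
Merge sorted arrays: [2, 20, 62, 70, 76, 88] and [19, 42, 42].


Take 2 from A
Take 19 from B
Take 20 from A
Take 42 from B
Take 42 from B

Merged: [2, 19, 20, 42, 42, 62, 70, 76, 88]


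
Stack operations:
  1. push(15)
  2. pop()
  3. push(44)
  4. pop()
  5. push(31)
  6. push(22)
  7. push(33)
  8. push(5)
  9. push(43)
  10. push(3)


push(15) -> [15]
pop()->15, []
push(44) -> [44]
pop()->44, []
push(31) -> [31]
push(22) -> [31, 22]
push(33) -> [31, 22, 33]
push(5) -> [31, 22, 33, 5]
push(43) -> [31, 22, 33, 5, 43]
push(3) -> [31, 22, 33, 5, 43, 3]

Final stack: [31, 22, 33, 5, 43, 3]


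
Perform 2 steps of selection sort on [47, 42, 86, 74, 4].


Initial: [47, 42, 86, 74, 4]
Step 1: min=4 at 4
  Swap: [4, 42, 86, 74, 47]
Step 2: min=42 at 1
  Swap: [4, 42, 86, 74, 47]

After 2 steps: [4, 42, 86, 74, 47]


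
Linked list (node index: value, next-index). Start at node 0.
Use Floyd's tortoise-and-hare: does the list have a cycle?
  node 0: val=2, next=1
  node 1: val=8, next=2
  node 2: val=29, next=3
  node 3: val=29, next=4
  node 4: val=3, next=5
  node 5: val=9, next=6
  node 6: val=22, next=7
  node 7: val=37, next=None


Floyd's tortoise (slow, +1) and hare (fast, +2):
  init: slow=0, fast=0
  step 1: slow=1, fast=2
  step 2: slow=2, fast=4
  step 3: slow=3, fast=6
  step 4: fast 6->7->None, no cycle

Cycle: no


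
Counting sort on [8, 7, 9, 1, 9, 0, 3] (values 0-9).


Input: [8, 7, 9, 1, 9, 0, 3]
Counts: [1, 1, 0, 1, 0, 0, 0, 1, 1, 2]

Sorted: [0, 1, 3, 7, 8, 9, 9]


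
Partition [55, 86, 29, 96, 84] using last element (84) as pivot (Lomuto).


Pivot: 84
  55 <= 84: advance i (no swap)
  29 <= 84: swap -> [55, 29, 86, 96, 84]
Place pivot at 2: [55, 29, 84, 96, 86]

Partitioned: [55, 29, 84, 96, 86]


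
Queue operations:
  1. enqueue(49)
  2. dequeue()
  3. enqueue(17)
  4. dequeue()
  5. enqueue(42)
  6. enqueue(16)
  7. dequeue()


enqueue(49) -> [49]
dequeue()->49, []
enqueue(17) -> [17]
dequeue()->17, []
enqueue(42) -> [42]
enqueue(16) -> [42, 16]
dequeue()->42, [16]

Final queue: [16]


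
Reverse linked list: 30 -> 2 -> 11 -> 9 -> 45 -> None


Step 1: curr=30, set curr.next=prev(None) | reversed so far: 30
Step 2: curr=2, set curr.next=prev(30) | reversed so far: 2 -> 30
Step 3: curr=11, set curr.next=prev(2) | reversed so far: 11 -> 2 -> 30
Step 4: curr=9, set curr.next=prev(11) | reversed so far: 9 -> 11 -> 2 -> 30
Step 5: curr=45, set curr.next=prev(9) | reversed so far: 45 -> 9 -> 11 -> 2 -> 30

45 -> 9 -> 11 -> 2 -> 30 -> None


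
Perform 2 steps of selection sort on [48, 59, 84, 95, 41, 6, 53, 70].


Initial: [48, 59, 84, 95, 41, 6, 53, 70]
Step 1: min=6 at 5
  Swap: [6, 59, 84, 95, 41, 48, 53, 70]
Step 2: min=41 at 4
  Swap: [6, 41, 84, 95, 59, 48, 53, 70]

After 2 steps: [6, 41, 84, 95, 59, 48, 53, 70]


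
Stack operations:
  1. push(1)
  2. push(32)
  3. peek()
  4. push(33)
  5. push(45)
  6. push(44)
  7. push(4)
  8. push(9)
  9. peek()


push(1) -> [1]
push(32) -> [1, 32]
peek()->32
push(33) -> [1, 32, 33]
push(45) -> [1, 32, 33, 45]
push(44) -> [1, 32, 33, 45, 44]
push(4) -> [1, 32, 33, 45, 44, 4]
push(9) -> [1, 32, 33, 45, 44, 4, 9]
peek()->9

Final stack: [1, 32, 33, 45, 44, 4, 9]


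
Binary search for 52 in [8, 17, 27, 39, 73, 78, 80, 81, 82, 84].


Step 1: lo=0, hi=9, mid=4, val=73
Step 2: lo=0, hi=3, mid=1, val=17
Step 3: lo=2, hi=3, mid=2, val=27
Step 4: lo=3, hi=3, mid=3, val=39

Not found


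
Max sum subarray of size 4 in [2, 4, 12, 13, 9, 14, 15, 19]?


[0:4]: 31
[1:5]: 38
[2:6]: 48
[3:7]: 51
[4:8]: 57

Max: 57 at [4:8]


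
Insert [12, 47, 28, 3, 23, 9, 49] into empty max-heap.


Insert 12: [12]
Insert 47: [47, 12]
Insert 28: [47, 12, 28]
Insert 3: [47, 12, 28, 3]
Insert 23: [47, 23, 28, 3, 12]
Insert 9: [47, 23, 28, 3, 12, 9]
Insert 49: [49, 23, 47, 3, 12, 9, 28]

Final heap: [49, 23, 47, 3, 12, 9, 28]


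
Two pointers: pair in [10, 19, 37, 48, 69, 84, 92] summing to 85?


lo=0(10)+hi=6(92)=102
lo=0(10)+hi=5(84)=94
lo=0(10)+hi=4(69)=79
lo=1(19)+hi=4(69)=88
lo=1(19)+hi=3(48)=67
lo=2(37)+hi=3(48)=85

Yes: 37+48=85


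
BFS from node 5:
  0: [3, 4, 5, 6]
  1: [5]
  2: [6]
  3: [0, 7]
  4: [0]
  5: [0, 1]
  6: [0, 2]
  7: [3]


Visit 5, enqueue [0, 1]
Visit 0, enqueue [3, 4, 6]
Visit 1, enqueue []
Visit 3, enqueue [7]
Visit 4, enqueue []
Visit 6, enqueue [2]
Visit 7, enqueue []
Visit 2, enqueue []

BFS order: [5, 0, 1, 3, 4, 6, 7, 2]


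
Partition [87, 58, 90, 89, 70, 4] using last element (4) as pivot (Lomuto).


Pivot: 4
Place pivot at 0: [4, 58, 90, 89, 70, 87]

Partitioned: [4, 58, 90, 89, 70, 87]


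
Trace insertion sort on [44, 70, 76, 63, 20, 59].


Initial: [44, 70, 76, 63, 20, 59]
Insert 70: [44, 70, 76, 63, 20, 59]
Insert 76: [44, 70, 76, 63, 20, 59]
Insert 63: [44, 63, 70, 76, 20, 59]
Insert 20: [20, 44, 63, 70, 76, 59]
Insert 59: [20, 44, 59, 63, 70, 76]

Sorted: [20, 44, 59, 63, 70, 76]


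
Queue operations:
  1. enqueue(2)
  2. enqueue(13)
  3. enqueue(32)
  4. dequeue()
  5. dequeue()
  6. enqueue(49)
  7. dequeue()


enqueue(2) -> [2]
enqueue(13) -> [2, 13]
enqueue(32) -> [2, 13, 32]
dequeue()->2, [13, 32]
dequeue()->13, [32]
enqueue(49) -> [32, 49]
dequeue()->32, [49]

Final queue: [49]


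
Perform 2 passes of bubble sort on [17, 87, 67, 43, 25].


Initial: [17, 87, 67, 43, 25]
Pass 1: [17, 67, 43, 25, 87] (3 swaps)
Pass 2: [17, 43, 25, 67, 87] (2 swaps)

After 2 passes: [17, 43, 25, 67, 87]


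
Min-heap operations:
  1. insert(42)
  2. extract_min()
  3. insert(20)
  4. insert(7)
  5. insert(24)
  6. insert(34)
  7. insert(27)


insert(42) -> [42]
extract_min()->42, []
insert(20) -> [20]
insert(7) -> [7, 20]
insert(24) -> [7, 20, 24]
insert(34) -> [7, 20, 24, 34]
insert(27) -> [7, 20, 24, 34, 27]

Final heap: [7, 20, 24, 34, 27]


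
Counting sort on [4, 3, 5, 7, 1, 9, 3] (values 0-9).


Input: [4, 3, 5, 7, 1, 9, 3]
Counts: [0, 1, 0, 2, 1, 1, 0, 1, 0, 1]

Sorted: [1, 3, 3, 4, 5, 7, 9]


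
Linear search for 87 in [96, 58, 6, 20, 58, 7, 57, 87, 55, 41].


i=0: 96!=87
i=1: 58!=87
i=2: 6!=87
i=3: 20!=87
i=4: 58!=87
i=5: 7!=87
i=6: 57!=87
i=7: 87==87 found!

Found at 7, 8 comps


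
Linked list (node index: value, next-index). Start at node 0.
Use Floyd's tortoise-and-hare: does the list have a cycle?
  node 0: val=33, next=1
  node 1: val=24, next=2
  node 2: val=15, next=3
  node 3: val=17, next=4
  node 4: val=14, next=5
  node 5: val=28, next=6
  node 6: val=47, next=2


Floyd's tortoise (slow, +1) and hare (fast, +2):
  init: slow=0, fast=0
  step 1: slow=1, fast=2
  step 2: slow=2, fast=4
  step 3: slow=3, fast=6
  step 4: slow=4, fast=3
  step 5: slow=5, fast=5
  slow == fast at node 5: cycle detected

Cycle: yes


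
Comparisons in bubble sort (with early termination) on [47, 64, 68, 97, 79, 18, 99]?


Algorithm: bubble sort (with early termination)
Input: [47, 64, 68, 97, 79, 18, 99]
Sorted: [18, 47, 64, 68, 79, 97, 99]

21


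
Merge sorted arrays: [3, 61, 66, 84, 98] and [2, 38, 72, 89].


Take 2 from B
Take 3 from A
Take 38 from B
Take 61 from A
Take 66 from A
Take 72 from B
Take 84 from A
Take 89 from B

Merged: [2, 3, 38, 61, 66, 72, 84, 89, 98]


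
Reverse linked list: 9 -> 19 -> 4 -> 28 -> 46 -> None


Step 1: curr=9, set curr.next=prev(None) | reversed so far: 9
Step 2: curr=19, set curr.next=prev(9) | reversed so far: 19 -> 9
Step 3: curr=4, set curr.next=prev(19) | reversed so far: 4 -> 19 -> 9
Step 4: curr=28, set curr.next=prev(4) | reversed so far: 28 -> 4 -> 19 -> 9
Step 5: curr=46, set curr.next=prev(28) | reversed so far: 46 -> 28 -> 4 -> 19 -> 9

46 -> 28 -> 4 -> 19 -> 9 -> None


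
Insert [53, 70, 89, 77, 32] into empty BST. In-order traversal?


Insert 53: root
Insert 70: R from 53
Insert 89: R from 53 -> R from 70
Insert 77: R from 53 -> R from 70 -> L from 89
Insert 32: L from 53

In-order: [32, 53, 70, 77, 89]


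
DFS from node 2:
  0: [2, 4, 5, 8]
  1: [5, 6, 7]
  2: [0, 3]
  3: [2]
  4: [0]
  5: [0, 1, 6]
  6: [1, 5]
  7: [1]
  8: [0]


Visit 2, push [3, 0]
Visit 0, push [8, 5, 4]
Visit 4, push []
Visit 5, push [6, 1]
Visit 1, push [7, 6]
Visit 6, push []
Visit 7, push []
Visit 8, push []
Visit 3, push []

DFS order: [2, 0, 4, 5, 1, 6, 7, 8, 3]


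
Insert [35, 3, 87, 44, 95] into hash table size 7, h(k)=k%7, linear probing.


Insert 35: h=0 -> slot 0
Insert 3: h=3 -> slot 3
Insert 87: h=3, 1 probes -> slot 4
Insert 44: h=2 -> slot 2
Insert 95: h=4, 1 probes -> slot 5

Table: [35, None, 44, 3, 87, 95, None]


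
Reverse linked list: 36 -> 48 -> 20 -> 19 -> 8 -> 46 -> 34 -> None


Step 1: curr=36, set curr.next=prev(None) | reversed so far: 36
Step 2: curr=48, set curr.next=prev(36) | reversed so far: 48 -> 36
Step 3: curr=20, set curr.next=prev(48) | reversed so far: 20 -> 48 -> 36
Step 4: curr=19, set curr.next=prev(20) | reversed so far: 19 -> 20 -> 48 -> 36
Step 5: curr=8, set curr.next=prev(19) | reversed so far: 8 -> 19 -> 20 -> 48 -> 36
Step 6: curr=46, set curr.next=prev(8) | reversed so far: 46 -> 8 -> 19 -> 20 -> 48 -> 36
Step 7: curr=34, set curr.next=prev(46) | reversed so far: 34 -> 46 -> 8 -> 19 -> 20 -> 48 -> 36

34 -> 46 -> 8 -> 19 -> 20 -> 48 -> 36 -> None


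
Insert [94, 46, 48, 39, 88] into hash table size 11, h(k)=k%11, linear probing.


Insert 94: h=6 -> slot 6
Insert 46: h=2 -> slot 2
Insert 48: h=4 -> slot 4
Insert 39: h=6, 1 probes -> slot 7
Insert 88: h=0 -> slot 0

Table: [88, None, 46, None, 48, None, 94, 39, None, None, None]


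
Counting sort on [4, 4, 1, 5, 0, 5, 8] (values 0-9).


Input: [4, 4, 1, 5, 0, 5, 8]
Counts: [1, 1, 0, 0, 2, 2, 0, 0, 1, 0]

Sorted: [0, 1, 4, 4, 5, 5, 8]


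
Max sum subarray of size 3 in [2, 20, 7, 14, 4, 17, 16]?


[0:3]: 29
[1:4]: 41
[2:5]: 25
[3:6]: 35
[4:7]: 37

Max: 41 at [1:4]


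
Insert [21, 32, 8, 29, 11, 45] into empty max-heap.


Insert 21: [21]
Insert 32: [32, 21]
Insert 8: [32, 21, 8]
Insert 29: [32, 29, 8, 21]
Insert 11: [32, 29, 8, 21, 11]
Insert 45: [45, 29, 32, 21, 11, 8]

Final heap: [45, 29, 32, 21, 11, 8]


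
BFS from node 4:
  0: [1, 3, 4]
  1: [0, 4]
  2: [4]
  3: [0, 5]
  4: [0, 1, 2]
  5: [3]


Visit 4, enqueue [0, 1, 2]
Visit 0, enqueue [3]
Visit 1, enqueue []
Visit 2, enqueue []
Visit 3, enqueue [5]
Visit 5, enqueue []

BFS order: [4, 0, 1, 2, 3, 5]


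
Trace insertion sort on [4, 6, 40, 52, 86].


Initial: [4, 6, 40, 52, 86]
Insert 6: [4, 6, 40, 52, 86]
Insert 40: [4, 6, 40, 52, 86]
Insert 52: [4, 6, 40, 52, 86]
Insert 86: [4, 6, 40, 52, 86]

Sorted: [4, 6, 40, 52, 86]


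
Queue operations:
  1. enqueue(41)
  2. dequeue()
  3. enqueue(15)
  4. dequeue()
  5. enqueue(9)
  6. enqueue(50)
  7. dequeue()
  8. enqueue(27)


enqueue(41) -> [41]
dequeue()->41, []
enqueue(15) -> [15]
dequeue()->15, []
enqueue(9) -> [9]
enqueue(50) -> [9, 50]
dequeue()->9, [50]
enqueue(27) -> [50, 27]

Final queue: [50, 27]


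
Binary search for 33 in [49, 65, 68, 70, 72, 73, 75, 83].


Step 1: lo=0, hi=7, mid=3, val=70
Step 2: lo=0, hi=2, mid=1, val=65
Step 3: lo=0, hi=0, mid=0, val=49

Not found


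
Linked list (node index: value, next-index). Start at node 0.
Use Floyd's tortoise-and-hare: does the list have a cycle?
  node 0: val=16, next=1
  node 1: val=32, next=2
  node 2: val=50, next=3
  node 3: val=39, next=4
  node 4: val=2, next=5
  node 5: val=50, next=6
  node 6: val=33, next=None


Floyd's tortoise (slow, +1) and hare (fast, +2):
  init: slow=0, fast=0
  step 1: slow=1, fast=2
  step 2: slow=2, fast=4
  step 3: slow=3, fast=6
  step 4: fast -> None, no cycle

Cycle: no


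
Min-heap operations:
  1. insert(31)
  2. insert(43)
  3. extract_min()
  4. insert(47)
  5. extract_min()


insert(31) -> [31]
insert(43) -> [31, 43]
extract_min()->31, [43]
insert(47) -> [43, 47]
extract_min()->43, [47]

Final heap: [47]


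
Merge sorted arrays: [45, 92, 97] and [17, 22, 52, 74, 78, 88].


Take 17 from B
Take 22 from B
Take 45 from A
Take 52 from B
Take 74 from B
Take 78 from B
Take 88 from B

Merged: [17, 22, 45, 52, 74, 78, 88, 92, 97]


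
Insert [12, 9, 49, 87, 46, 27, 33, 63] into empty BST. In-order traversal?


Insert 12: root
Insert 9: L from 12
Insert 49: R from 12
Insert 87: R from 12 -> R from 49
Insert 46: R from 12 -> L from 49
Insert 27: R from 12 -> L from 49 -> L from 46
Insert 33: R from 12 -> L from 49 -> L from 46 -> R from 27
Insert 63: R from 12 -> R from 49 -> L from 87

In-order: [9, 12, 27, 33, 46, 49, 63, 87]
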